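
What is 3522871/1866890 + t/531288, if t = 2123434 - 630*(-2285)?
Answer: 1065419785951/123982031790 ≈ 8.5933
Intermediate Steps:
t = 3562984 (t = 2123434 - 1*(-1439550) = 2123434 + 1439550 = 3562984)
3522871/1866890 + t/531288 = 3522871/1866890 + 3562984/531288 = 3522871*(1/1866890) + 3562984*(1/531288) = 3522871/1866890 + 445373/66411 = 1065419785951/123982031790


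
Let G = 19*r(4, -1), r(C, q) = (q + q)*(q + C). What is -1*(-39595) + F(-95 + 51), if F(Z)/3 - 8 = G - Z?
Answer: 39409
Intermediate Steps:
r(C, q) = 2*q*(C + q) (r(C, q) = (2*q)*(C + q) = 2*q*(C + q))
G = -114 (G = 19*(2*(-1)*(4 - 1)) = 19*(2*(-1)*3) = 19*(-6) = -114)
F(Z) = -318 - 3*Z (F(Z) = 24 + 3*(-114 - Z) = 24 + (-342 - 3*Z) = -318 - 3*Z)
-1*(-39595) + F(-95 + 51) = -1*(-39595) + (-318 - 3*(-95 + 51)) = 39595 + (-318 - 3*(-44)) = 39595 + (-318 + 132) = 39595 - 186 = 39409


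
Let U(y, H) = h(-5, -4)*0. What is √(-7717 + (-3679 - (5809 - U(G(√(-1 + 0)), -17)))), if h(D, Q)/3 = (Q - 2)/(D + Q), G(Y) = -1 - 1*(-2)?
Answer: I*√17205 ≈ 131.17*I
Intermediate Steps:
G(Y) = 1 (G(Y) = -1 + 2 = 1)
h(D, Q) = 3*(-2 + Q)/(D + Q) (h(D, Q) = 3*((Q - 2)/(D + Q)) = 3*((-2 + Q)/(D + Q)) = 3*(-2 + Q)/(D + Q))
U(y, H) = 0 (U(y, H) = (3*(-2 - 4)/(-5 - 4))*0 = (3*(-6)/(-9))*0 = (3*(-⅑)*(-6))*0 = 2*0 = 0)
√(-7717 + (-3679 - (5809 - U(G(√(-1 + 0)), -17)))) = √(-7717 + (-3679 - (5809 - 1*0))) = √(-7717 + (-3679 - (5809 + 0))) = √(-7717 + (-3679 - 1*5809)) = √(-7717 + (-3679 - 5809)) = √(-7717 - 9488) = √(-17205) = I*√17205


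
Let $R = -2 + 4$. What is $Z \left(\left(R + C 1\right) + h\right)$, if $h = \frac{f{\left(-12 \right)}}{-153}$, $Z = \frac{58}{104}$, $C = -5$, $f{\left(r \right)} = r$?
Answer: $- \frac{4321}{2652} \approx -1.6293$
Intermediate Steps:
$R = 2$
$Z = \frac{29}{52}$ ($Z = 58 \cdot \frac{1}{104} = \frac{29}{52} \approx 0.55769$)
$h = \frac{4}{51}$ ($h = - \frac{12}{-153} = \left(-12\right) \left(- \frac{1}{153}\right) = \frac{4}{51} \approx 0.078431$)
$Z \left(\left(R + C 1\right) + h\right) = \frac{29 \left(\left(2 - 5\right) + \frac{4}{51}\right)}{52} = \frac{29 \left(-3 + \frac{4}{51}\right)}{52} = \frac{29}{52} \left(- \frac{149}{51}\right) = - \frac{4321}{2652}$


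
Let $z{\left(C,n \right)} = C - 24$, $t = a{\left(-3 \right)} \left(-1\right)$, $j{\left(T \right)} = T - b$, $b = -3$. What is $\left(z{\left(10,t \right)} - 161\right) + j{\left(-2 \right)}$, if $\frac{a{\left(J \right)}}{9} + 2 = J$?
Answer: $-174$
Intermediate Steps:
$a{\left(J \right)} = -18 + 9 J$
$j{\left(T \right)} = 3 + T$ ($j{\left(T \right)} = T - -3 = T + 3 = 3 + T$)
$t = 45$ ($t = \left(-18 + 9 \left(-3\right)\right) \left(-1\right) = \left(-18 - 27\right) \left(-1\right) = \left(-45\right) \left(-1\right) = 45$)
$z{\left(C,n \right)} = -24 + C$ ($z{\left(C,n \right)} = C - 24 = -24 + C$)
$\left(z{\left(10,t \right)} - 161\right) + j{\left(-2 \right)} = \left(\left(-24 + 10\right) - 161\right) + \left(3 - 2\right) = \left(-14 - 161\right) + 1 = -175 + 1 = -174$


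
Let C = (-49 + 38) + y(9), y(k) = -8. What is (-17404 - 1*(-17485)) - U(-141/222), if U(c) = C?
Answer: 100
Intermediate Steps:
C = -19 (C = (-49 + 38) - 8 = -11 - 8 = -19)
U(c) = -19
(-17404 - 1*(-17485)) - U(-141/222) = (-17404 - 1*(-17485)) - 1*(-19) = (-17404 + 17485) + 19 = 81 + 19 = 100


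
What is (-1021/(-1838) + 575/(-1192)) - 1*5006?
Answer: -5483732597/1095448 ≈ -5005.9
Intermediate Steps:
(-1021/(-1838) + 575/(-1192)) - 1*5006 = (-1021*(-1/1838) + 575*(-1/1192)) - 5006 = (1021/1838 - 575/1192) - 5006 = 80091/1095448 - 5006 = -5483732597/1095448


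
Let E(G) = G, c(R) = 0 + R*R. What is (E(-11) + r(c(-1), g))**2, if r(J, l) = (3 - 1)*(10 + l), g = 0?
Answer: 81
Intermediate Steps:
c(R) = R**2 (c(R) = 0 + R**2 = R**2)
r(J, l) = 20 + 2*l (r(J, l) = 2*(10 + l) = 20 + 2*l)
(E(-11) + r(c(-1), g))**2 = (-11 + (20 + 2*0))**2 = (-11 + (20 + 0))**2 = (-11 + 20)**2 = 9**2 = 81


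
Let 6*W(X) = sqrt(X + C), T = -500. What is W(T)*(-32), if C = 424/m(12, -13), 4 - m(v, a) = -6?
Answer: -64*I*sqrt(715)/15 ≈ -114.09*I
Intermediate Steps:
m(v, a) = 10 (m(v, a) = 4 - 1*(-6) = 4 + 6 = 10)
C = 212/5 (C = 424/10 = 424*(1/10) = 212/5 ≈ 42.400)
W(X) = sqrt(212/5 + X)/6 (W(X) = sqrt(X + 212/5)/6 = sqrt(212/5 + X)/6)
W(T)*(-32) = (sqrt(1060 + 25*(-500))/30)*(-32) = (sqrt(1060 - 12500)/30)*(-32) = (sqrt(-11440)/30)*(-32) = ((4*I*sqrt(715))/30)*(-32) = (2*I*sqrt(715)/15)*(-32) = -64*I*sqrt(715)/15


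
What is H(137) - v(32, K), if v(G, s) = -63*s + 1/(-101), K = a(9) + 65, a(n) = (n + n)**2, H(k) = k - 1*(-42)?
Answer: 2493287/101 ≈ 24686.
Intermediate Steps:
H(k) = 42 + k (H(k) = k + 42 = 42 + k)
a(n) = 4*n**2 (a(n) = (2*n)**2 = 4*n**2)
K = 389 (K = 4*9**2 + 65 = 4*81 + 65 = 324 + 65 = 389)
v(G, s) = -1/101 - 63*s (v(G, s) = -63*s - 1/101 = -1/101 - 63*s)
H(137) - v(32, K) = (42 + 137) - (-1/101 - 63*389) = 179 - (-1/101 - 24507) = 179 - 1*(-2475208/101) = 179 + 2475208/101 = 2493287/101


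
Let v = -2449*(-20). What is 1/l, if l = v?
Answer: 1/48980 ≈ 2.0416e-5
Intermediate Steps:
v = 48980
l = 48980
1/l = 1/48980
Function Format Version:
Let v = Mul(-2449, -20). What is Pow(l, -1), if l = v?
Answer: Rational(1, 48980) ≈ 2.0416e-5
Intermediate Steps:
v = 48980
l = 48980
Pow(l, -1) = Pow(48980, -1) = Rational(1, 48980)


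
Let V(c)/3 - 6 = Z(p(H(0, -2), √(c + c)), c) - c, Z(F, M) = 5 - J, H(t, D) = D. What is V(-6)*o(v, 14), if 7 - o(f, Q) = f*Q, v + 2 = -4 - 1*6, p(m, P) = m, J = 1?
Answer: 8400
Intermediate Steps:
Z(F, M) = 4 (Z(F, M) = 5 - 1*1 = 5 - 1 = 4)
v = -12 (v = -2 + (-4 - 1*6) = -2 + (-4 - 6) = -2 - 10 = -12)
o(f, Q) = 7 - Q*f (o(f, Q) = 7 - f*Q = 7 - Q*f)
V(c) = 30 - 3*c (V(c) = 18 + 3*(4 - c) = 18 + (12 - 3*c) = 30 - 3*c)
V(-6)*o(v, 14) = (30 - 3*(-6))*(7 - 1*14*(-12)) = (30 + 18)*(7 + 168) = 48*175 = 8400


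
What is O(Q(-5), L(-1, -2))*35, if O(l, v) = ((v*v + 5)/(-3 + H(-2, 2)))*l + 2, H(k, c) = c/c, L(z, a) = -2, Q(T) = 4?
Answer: -560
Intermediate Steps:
H(k, c) = 1
O(l, v) = 2 + l*(-5/2 - v²/2) (O(l, v) = ((v*v + 5)/(-3 + 1))*l + 2 = ((v² + 5)/(-2))*l + 2 = ((5 + v²)*(-½))*l + 2 = (-5/2 - v²/2)*l + 2 = l*(-5/2 - v²/2) + 2 = 2 + l*(-5/2 - v²/2))
O(Q(-5), L(-1, -2))*35 = (2 - 5/2*4 - ½*4*(-2)²)*35 = (2 - 10 - ½*4*4)*35 = (2 - 10 - 8)*35 = -16*35 = -560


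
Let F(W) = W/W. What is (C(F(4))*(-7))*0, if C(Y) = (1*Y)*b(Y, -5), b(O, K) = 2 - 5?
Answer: 0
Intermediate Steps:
b(O, K) = -3
F(W) = 1
C(Y) = -3*Y (C(Y) = (1*Y)*(-3) = Y*(-3) = -3*Y)
(C(F(4))*(-7))*0 = (-3*1*(-7))*0 = -3*(-7)*0 = 21*0 = 0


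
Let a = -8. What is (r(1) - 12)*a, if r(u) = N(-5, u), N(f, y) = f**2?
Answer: -104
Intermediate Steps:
r(u) = 25 (r(u) = (-5)**2 = 25)
(r(1) - 12)*a = (25 - 12)*(-8) = 13*(-8) = -104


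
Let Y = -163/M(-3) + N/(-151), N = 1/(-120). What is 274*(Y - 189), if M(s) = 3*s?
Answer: -1272663829/27180 ≈ -46824.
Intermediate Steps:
N = -1/120 ≈ -0.0083333
Y = 984523/54360 (Y = -163/(3*(-3)) - 1/120/(-151) = -163/(-9) - 1/120*(-1/151) = -163*(-1/9) + 1/18120 = 163/9 + 1/18120 = 984523/54360 ≈ 18.111)
274*(Y - 189) = 274*(984523/54360 - 189) = 274*(-9289517/54360) = -1272663829/27180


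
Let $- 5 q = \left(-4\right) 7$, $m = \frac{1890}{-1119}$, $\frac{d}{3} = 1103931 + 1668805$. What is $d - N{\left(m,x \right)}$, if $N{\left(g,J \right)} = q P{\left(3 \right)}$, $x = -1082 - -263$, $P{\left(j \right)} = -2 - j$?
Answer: $8318236$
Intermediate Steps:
$d = 8318208$ ($d = 3 \left(1103931 + 1668805\right) = 3 \cdot 2772736 = 8318208$)
$m = - \frac{630}{373}$ ($m = 1890 \left(- \frac{1}{1119}\right) = - \frac{630}{373} \approx -1.689$)
$q = \frac{28}{5}$ ($q = - \frac{\left(-4\right) 7}{5} = \left(- \frac{1}{5}\right) \left(-28\right) = \frac{28}{5} \approx 5.6$)
$x = -819$ ($x = -1082 + 263 = -819$)
$N{\left(g,J \right)} = -28$ ($N{\left(g,J \right)} = \frac{28 \left(-2 - 3\right)}{5} = \frac{28}{5} \left(-5\right) = -28$)
$d - N{\left(m,x \right)} = 8318208 - -28 = 8318208 + 28 = 8318236$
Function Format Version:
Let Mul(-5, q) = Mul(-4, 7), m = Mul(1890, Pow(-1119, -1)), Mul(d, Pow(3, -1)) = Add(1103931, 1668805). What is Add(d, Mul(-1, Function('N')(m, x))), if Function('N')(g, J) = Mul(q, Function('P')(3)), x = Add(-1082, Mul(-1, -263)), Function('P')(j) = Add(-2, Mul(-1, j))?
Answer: 8318236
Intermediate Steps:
d = 8318208 (d = Mul(3, Add(1103931, 1668805)) = Mul(3, 2772736) = 8318208)
m = Rational(-630, 373) (m = Mul(1890, Rational(-1, 1119)) = Rational(-630, 373) ≈ -1.6890)
q = Rational(28, 5) (q = Mul(Rational(-1, 5), Mul(-4, 7)) = Mul(Rational(-1, 5), -28) = Rational(28, 5) ≈ 5.6000)
x = -819 (x = Add(-1082, 263) = -819)
Function('N')(g, J) = -28 (Function('N')(g, J) = Mul(Rational(28, 5), Add(-2, Mul(-1, 3))) = Mul(Rational(28, 5), Add(-2, -3)) = Mul(Rational(28, 5), -5) = -28)
Add(d, Mul(-1, Function('N')(m, x))) = Add(8318208, Mul(-1, -28)) = Add(8318208, 28) = 8318236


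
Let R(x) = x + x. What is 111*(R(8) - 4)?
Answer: 1332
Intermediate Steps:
R(x) = 2*x
111*(R(8) - 4) = 111*(2*8 - 4) = 111*(16 - 4) = 111*12 = 1332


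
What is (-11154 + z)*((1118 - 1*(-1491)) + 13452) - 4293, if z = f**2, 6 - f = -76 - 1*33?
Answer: 33258038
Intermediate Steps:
f = 115 (f = 6 - (-76 - 1*33) = 6 - (-76 - 33) = 6 - 1*(-109) = 6 + 109 = 115)
z = 13225 (z = 115**2 = 13225)
(-11154 + z)*((1118 - 1*(-1491)) + 13452) - 4293 = (-11154 + 13225)*((1118 - 1*(-1491)) + 13452) - 4293 = 2071*((1118 + 1491) + 13452) - 4293 = 2071*(2609 + 13452) - 4293 = 2071*16061 - 4293 = 33262331 - 4293 = 33258038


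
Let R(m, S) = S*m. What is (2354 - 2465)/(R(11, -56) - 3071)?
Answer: 37/1229 ≈ 0.030106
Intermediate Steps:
(2354 - 2465)/(R(11, -56) - 3071) = (2354 - 2465)/(-56*11 - 3071) = -111/(-616 - 3071) = -111/(-3687) = -111*(-1/3687) = 37/1229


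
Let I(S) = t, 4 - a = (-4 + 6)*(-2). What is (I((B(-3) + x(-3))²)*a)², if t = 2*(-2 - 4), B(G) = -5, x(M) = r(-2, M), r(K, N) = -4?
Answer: 9216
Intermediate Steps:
x(M) = -4
t = -12 (t = 2*(-6) = -12)
a = 8 (a = 4 - (-4 + 6)*(-2) = 4 - 2*(-2) = 4 - 1*(-4) = 4 + 4 = 8)
I(S) = -12
(I((B(-3) + x(-3))²)*a)² = (-12*8)² = (-96)² = 9216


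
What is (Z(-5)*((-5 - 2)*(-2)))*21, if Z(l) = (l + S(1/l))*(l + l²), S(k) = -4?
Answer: -52920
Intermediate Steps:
Z(l) = (-4 + l)*(l + l²) (Z(l) = (l - 4)*(l + l²) = (-4 + l)*(l + l²))
(Z(-5)*((-5 - 2)*(-2)))*21 = ((-5*(-4 + (-5)² - 3*(-5)))*((-5 - 2)*(-2)))*21 = ((-5*(-4 + 25 + 15))*(-7*(-2)))*21 = (-5*36*14)*21 = -180*14*21 = -2520*21 = -52920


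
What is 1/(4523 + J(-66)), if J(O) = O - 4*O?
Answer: 1/4721 ≈ 0.00021182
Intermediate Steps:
J(O) = -3*O
1/(4523 + J(-66)) = 1/(4523 - 3*(-66)) = 1/(4523 + 198) = 1/4721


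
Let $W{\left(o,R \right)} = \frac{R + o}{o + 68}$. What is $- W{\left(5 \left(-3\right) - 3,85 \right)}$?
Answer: $- \frac{67}{50} \approx -1.34$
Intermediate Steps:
$W{\left(o,R \right)} = \frac{R + o}{68 + o}$
$- W{\left(5 \left(-3\right) - 3,85 \right)} = - \frac{85 + \left(5 \left(-3\right) - 3\right)}{68 + \left(5 \left(-3\right) - 3\right)} = - \frac{85 - 18}{68 - 18} = - \frac{67}{50}$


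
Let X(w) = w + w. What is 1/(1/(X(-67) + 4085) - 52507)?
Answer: -3951/207455156 ≈ -1.9045e-5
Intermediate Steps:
X(w) = 2*w
1/(1/(X(-67) + 4085) - 52507) = 1/(1/(2*(-67) + 4085) - 52507) = 1/(1/(-134 + 4085) - 52507) = 1/(1/3951 - 52507) = 1/(-207455156/3951) = -3951/207455156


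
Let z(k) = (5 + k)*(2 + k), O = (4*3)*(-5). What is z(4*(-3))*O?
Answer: -4200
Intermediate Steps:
O = -60 (O = 12*(-5) = -60)
z(k) = (2 + k)*(5 + k)
z(4*(-3))*O = (10 + (4*(-3))**2 + 7*(4*(-3)))*(-60) = (10 + (-12)**2 + 7*(-12))*(-60) = (10 + 144 - 84)*(-60) = 70*(-60) = -4200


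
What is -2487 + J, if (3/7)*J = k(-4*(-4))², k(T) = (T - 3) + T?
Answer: -1574/3 ≈ -524.67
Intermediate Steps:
k(T) = -3 + 2*T (k(T) = (-3 + T) + T = -3 + 2*T)
J = 5887/3 (J = 7*(-3 + 2*(-4*(-4)))²/3 = 7*(-3 + 2*16)²/3 = 7*(-3 + 32)²/3 = (7/3)*29² = (7/3)*841 = 5887/3 ≈ 1962.3)
-2487 + J = -2487 + 5887/3 = -1574/3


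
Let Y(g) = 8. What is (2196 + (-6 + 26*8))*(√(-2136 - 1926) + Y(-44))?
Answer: 19184 + 2398*I*√4062 ≈ 19184.0 + 1.5283e+5*I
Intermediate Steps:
(2196 + (-6 + 26*8))*(√(-2136 - 1926) + Y(-44)) = (2196 + (-6 + 26*8))*(√(-2136 - 1926) + 8) = (2196 + (-6 + 208))*(√(-4062) + 8) = (2196 + 202)*(I*√4062 + 8) = 2398*(8 + I*√4062) = 19184 + 2398*I*√4062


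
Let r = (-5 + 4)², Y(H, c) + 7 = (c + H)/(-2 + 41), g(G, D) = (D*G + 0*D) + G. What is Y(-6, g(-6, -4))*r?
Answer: -87/13 ≈ -6.6923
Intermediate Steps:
g(G, D) = G + D*G (g(G, D) = (D*G + 0) + G = D*G + G = G + D*G)
Y(H, c) = -7 + H/39 + c/39 (Y(H, c) = -7 + (c + H)/(-2 + 41) = -7 + (H + c)/39 = -7 + (H + c)*(1/39) = -7 + (H/39 + c/39) = -7 + H/39 + c/39)
r = 1 (r = (-1)² = 1)
Y(-6, g(-6, -4))*r = (-7 + (1/39)*(-6) + (-6*(1 - 4))/39)*1 = (-7 - 2/13 + (-6*(-3))/39)*1 = (-7 - 2/13 + (1/39)*18)*1 = (-7 - 2/13 + 6/13)*1 = -87/13*1 = -87/13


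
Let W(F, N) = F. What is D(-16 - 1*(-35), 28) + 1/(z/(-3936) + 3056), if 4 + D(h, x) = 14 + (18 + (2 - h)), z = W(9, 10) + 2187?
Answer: 11024363/1002185 ≈ 11.000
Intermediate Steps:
z = 2196 (z = 9 + 2187 = 2196)
D(h, x) = 30 - h (D(h, x) = -4 + (14 + (18 + (2 - h))) = -4 + (14 + (20 - h)) = -4 + (34 - h) = 30 - h)
D(-16 - 1*(-35), 28) + 1/(z/(-3936) + 3056) = (30 - (-16 - 1*(-35))) + 1/(2196/(-3936) + 3056) = (30 - (-16 + 35)) + 1/(2196*(-1/3936) + 3056) = (30 - 1*19) + 1/(-183/328 + 3056) = (30 - 19) + 1/(1002185/328) = 11 + 328/1002185 = 11024363/1002185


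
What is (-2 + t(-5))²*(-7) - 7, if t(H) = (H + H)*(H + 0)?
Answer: -16135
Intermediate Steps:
t(H) = 2*H² (t(H) = (2*H)*H = 2*H²)
(-2 + t(-5))²*(-7) - 7 = (-2 + 2*(-5)²)²*(-7) - 7 = (-2 + 2*25)²*(-7) - 7 = (-2 + 50)²*(-7) - 7 = 48²*(-7) - 7 = 2304*(-7) - 7 = -16128 - 7 = -16135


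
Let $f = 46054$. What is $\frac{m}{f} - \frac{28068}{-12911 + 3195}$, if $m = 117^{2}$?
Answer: $\frac{356411499}{111865166} \approx 3.1861$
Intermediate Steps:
$m = 13689$
$\frac{m}{f} - \frac{28068}{-12911 + 3195} = \frac{13689}{46054} - \frac{28068}{-12911 + 3195} = 13689 \cdot \frac{1}{46054} - \frac{28068}{-9716} = \frac{13689}{46054} - - \frac{7017}{2429} = \frac{13689}{46054} + \frac{7017}{2429} = \frac{356411499}{111865166}$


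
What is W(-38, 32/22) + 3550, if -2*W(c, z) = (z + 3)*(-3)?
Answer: 78247/22 ≈ 3556.7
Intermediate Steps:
W(c, z) = 9/2 + 3*z/2 (W(c, z) = -(z + 3)*(-3)/2 = -(3 + z)*(-3)/2 = -(-9 - 3*z)/2 = 9/2 + 3*z/2)
W(-38, 32/22) + 3550 = (9/2 + 3*(32/22)/2) + 3550 = (9/2 + 3*(32*(1/22))/2) + 3550 = (9/2 + (3/2)*(16/11)) + 3550 = (9/2 + 24/11) + 3550 = 147/22 + 3550 = 78247/22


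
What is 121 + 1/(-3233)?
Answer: 391192/3233 ≈ 121.00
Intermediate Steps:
121 + 1/(-3233) = 121 - 1/3233 = 391192/3233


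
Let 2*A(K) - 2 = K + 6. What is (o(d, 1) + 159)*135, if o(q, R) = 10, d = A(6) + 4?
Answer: 22815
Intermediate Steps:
A(K) = 4 + K/2 (A(K) = 1 + (K + 6)/2 = 1 + (6 + K)/2 = 1 + (3 + K/2) = 4 + K/2)
d = 11 (d = (4 + (1/2)*6) + 4 = (4 + 3) + 4 = 7 + 4 = 11)
(o(d, 1) + 159)*135 = (10 + 159)*135 = 169*135 = 22815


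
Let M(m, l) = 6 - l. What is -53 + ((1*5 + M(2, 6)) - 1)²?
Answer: -37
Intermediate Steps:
-53 + ((1*5 + M(2, 6)) - 1)² = -53 + ((1*5 + (6 - 1*6)) - 1)² = -53 + ((5 + (6 - 6)) - 1)² = -53 + ((5 + 0) - 1)² = -53 + (5 - 1)² = -53 + 4² = -53 + 16 = -37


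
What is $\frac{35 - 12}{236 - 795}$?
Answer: $- \frac{23}{559} \approx -0.041145$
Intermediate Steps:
$\frac{35 - 12}{236 - 795} = \frac{1}{-559} \cdot 23 = \left(- \frac{1}{559}\right) 23 = - \frac{23}{559}$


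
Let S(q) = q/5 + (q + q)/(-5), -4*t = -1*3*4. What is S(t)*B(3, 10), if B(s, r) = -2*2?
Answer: 12/5 ≈ 2.4000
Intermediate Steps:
B(s, r) = -4
t = 3 (t = -(-1*3)*4/4 = -(-3)*4/4 = -¼*(-12) = 3)
S(q) = -q/5 (S(q) = q*(⅕) + (2*q)*(-⅕) = q/5 - 2*q/5 = -q/5)
S(t)*B(3, 10) = -⅕*3*(-4) = -⅗*(-4) = 12/5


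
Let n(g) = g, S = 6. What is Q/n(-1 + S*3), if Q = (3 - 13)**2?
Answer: 100/17 ≈ 5.8824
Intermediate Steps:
Q = 100 (Q = (-10)**2 = 100)
Q/n(-1 + S*3) = 100/(-1 + 6*3) = 100/(-1 + 18) = 100/17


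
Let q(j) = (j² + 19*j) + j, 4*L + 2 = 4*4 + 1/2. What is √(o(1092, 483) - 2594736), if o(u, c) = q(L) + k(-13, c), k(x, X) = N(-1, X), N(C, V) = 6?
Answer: I*√166057239/8 ≈ 1610.8*I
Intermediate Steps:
k(x, X) = 6
L = 29/8 (L = -½ + (4*4 + 1/2)/4 = -½ + (16 + 1*(½))/4 = -½ + (16 + ½)/4 = -½ + (¼)*(33/2) = -½ + 33/8 = 29/8 ≈ 3.6250)
q(j) = j² + 20*j
o(u, c) = 5865/64 (o(u, c) = 29*(20 + 29/8)/8 + 6 = (29/8)*(189/8) + 6 = 5481/64 + 6 = 5865/64)
√(o(1092, 483) - 2594736) = √(5865/64 - 2594736) = √(-166057239/64) = I*√166057239/8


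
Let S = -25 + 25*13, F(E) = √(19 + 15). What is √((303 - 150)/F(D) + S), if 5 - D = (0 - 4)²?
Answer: √(1200 + 18*√34)/2 ≈ 18.062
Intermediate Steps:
D = -11 (D = 5 - (0 - 4)² = 5 - 1*(-4)² = 5 - 1*16 = 5 - 16 = -11)
F(E) = √34
S = 300 (S = -25 + 325 = 300)
√((303 - 150)/F(D) + S) = √((303 - 150)/(√34) + 300) = √(153*(√34/34) + 300) = √(9*√34/2 + 300) = √(300 + 9*√34/2)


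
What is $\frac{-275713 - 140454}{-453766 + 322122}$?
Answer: $\frac{416167}{131644} \approx 3.1613$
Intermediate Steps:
$\frac{-275713 - 140454}{-453766 + 322122} = - \frac{416167}{-131644} = \left(-416167\right) \left(- \frac{1}{131644}\right) = \frac{416167}{131644}$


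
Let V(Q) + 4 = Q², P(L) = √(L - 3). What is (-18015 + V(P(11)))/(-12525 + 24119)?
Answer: -581/374 ≈ -1.5535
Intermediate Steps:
P(L) = √(-3 + L)
V(Q) = -4 + Q²
(-18015 + V(P(11)))/(-12525 + 24119) = (-18015 + (-4 + (√(-3 + 11))²))/(-12525 + 24119) = (-18015 + (-4 + (√8)²))/11594 = (-18015 + (-4 + (2*√2)²))*(1/11594) = (-18015 + (-4 + 8))*(1/11594) = (-18015 + 4)*(1/11594) = -18011*1/11594 = -581/374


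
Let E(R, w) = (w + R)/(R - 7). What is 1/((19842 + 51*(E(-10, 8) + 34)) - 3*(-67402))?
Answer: 1/223788 ≈ 4.4685e-6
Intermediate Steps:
E(R, w) = (R + w)/(-7 + R)
1/((19842 + 51*(E(-10, 8) + 34)) - 3*(-67402)) = 1/((19842 + 51*((-10 + 8)/(-7 - 10) + 34)) - 3*(-67402)) = 1/((19842 + 51*(-2/(-17) + 34)) + 202206) = 1/((19842 + 51*(-1/17*(-2) + 34)) + 202206) = 1/((19842 + 51*(2/17 + 34)) + 202206) = 1/((19842 + 51*(580/17)) + 202206) = 1/((19842 + 1740) + 202206) = 1/(21582 + 202206) = 1/223788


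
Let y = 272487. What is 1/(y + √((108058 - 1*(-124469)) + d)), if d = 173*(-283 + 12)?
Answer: 272487/74248979525 - 2*√46411/74248979525 ≈ 3.6641e-6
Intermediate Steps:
d = -46883 (d = 173*(-271) = -46883)
1/(y + √((108058 - 1*(-124469)) + d)) = 1/(272487 + √((108058 - 1*(-124469)) - 46883)) = 1/(272487 + √((108058 + 124469) - 46883)) = 1/(272487 + √(232527 - 46883)) = 1/(272487 + √185644) = 1/(272487 + 2*√46411)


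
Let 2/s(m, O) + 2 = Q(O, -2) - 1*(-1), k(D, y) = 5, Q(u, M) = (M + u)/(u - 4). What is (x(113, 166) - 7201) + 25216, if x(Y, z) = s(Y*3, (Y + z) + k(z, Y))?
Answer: 18295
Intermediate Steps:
Q(u, M) = (M + u)/(-4 + u)
s(m, O) = 2/(-1 + (-2 + O)/(-4 + O)) (s(m, O) = 2/(-2 + ((-2 + O)/(-4 + O) - 1*(-1))) = 2/(-2 + ((-2 + O)/(-4 + O) + 1)) = 2/(-2 + (1 + (-2 + O)/(-4 + O))) = 2/(-1 + (-2 + O)/(-4 + O)))
x(Y, z) = 1 + Y + z (x(Y, z) = -4 + ((Y + z) + 5) = -4 + (5 + Y + z) = 1 + Y + z)
(x(113, 166) - 7201) + 25216 = ((1 + 113 + 166) - 7201) + 25216 = (280 - 7201) + 25216 = -6921 + 25216 = 18295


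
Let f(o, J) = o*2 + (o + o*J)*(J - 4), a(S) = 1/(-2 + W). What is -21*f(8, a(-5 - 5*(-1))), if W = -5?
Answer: 1824/7 ≈ 260.57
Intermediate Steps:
a(S) = -1/7 (a(S) = 1/(-2 - 5) = 1/(-7) = -1/7)
f(o, J) = 2*o + (-4 + J)*(o + J*o) (f(o, J) = 2*o + (o + J*o)*(-4 + J) = 2*o + (-4 + J)*(o + J*o))
-21*f(8, a(-5 - 5*(-1))) = -168*(-2 + (-1/7)**2 - 3*(-1/7)) = -168*(-2 + 1/49 + 3/7) = -168*(-76)/49 = -21*(-608/49) = 1824/7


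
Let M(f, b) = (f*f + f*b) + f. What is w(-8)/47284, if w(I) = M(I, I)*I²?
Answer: 1920/11821 ≈ 0.16242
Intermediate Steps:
M(f, b) = f + f² + b*f (M(f, b) = (f² + b*f) + f = f + f² + b*f)
w(I) = I³*(1 + 2*I) (w(I) = (I*(1 + I + I))*I² = (I*(1 + 2*I))*I² = I³*(1 + 2*I))
w(-8)/47284 = ((-8)³*(1 + 2*(-8)))/47284 = -512*(1 - 16)*(1/47284) = -512*(-15)*(1/47284) = 7680*(1/47284) = 1920/11821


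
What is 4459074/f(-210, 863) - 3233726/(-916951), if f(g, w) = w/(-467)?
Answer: -1909444562990120/791328713 ≈ -2.4130e+6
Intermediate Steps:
f(g, w) = -w/467 (f(g, w) = w*(-1/467) = -w/467)
4459074/f(-210, 863) - 3233726/(-916951) = 4459074/((-1/467*863)) - 3233726/(-916951) = 4459074/(-863/467) - 3233726*(-1/916951) = 4459074*(-467/863) + 3233726/916951 = -2082387558/863 + 3233726/916951 = -1909444562990120/791328713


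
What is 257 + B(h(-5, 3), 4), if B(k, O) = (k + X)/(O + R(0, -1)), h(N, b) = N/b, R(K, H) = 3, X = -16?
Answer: 5344/21 ≈ 254.48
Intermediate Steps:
B(k, O) = (-16 + k)/(3 + O) (B(k, O) = (k - 16)/(O + 3) = (-16 + k)/(3 + O))
257 + B(h(-5, 3), 4) = 257 + (-16 - 5/3)/(3 + 4) = 257 + (-16 - 5*1/3)/7 = 257 + (-16 - 5/3)/7 = 257 + (1/7)*(-53/3) = 257 - 53/21 = 5344/21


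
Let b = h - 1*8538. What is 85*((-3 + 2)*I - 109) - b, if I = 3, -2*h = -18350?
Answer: -10157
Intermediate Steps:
h = 9175 (h = -1/2*(-18350) = 9175)
b = 637 (b = 9175 - 1*8538 = 9175 - 8538 = 637)
85*((-3 + 2)*I - 109) - b = 85*((-3 + 2)*3 - 109) - 1*637 = 85*(-1*3 - 109) - 637 = 85*(-3 - 109) - 637 = 85*(-112) - 637 = -9520 - 637 = -10157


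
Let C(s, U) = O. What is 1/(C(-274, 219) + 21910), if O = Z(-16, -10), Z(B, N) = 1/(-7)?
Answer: 7/153369 ≈ 4.5642e-5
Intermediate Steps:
Z(B, N) = -⅐
O = -⅐ ≈ -0.14286
C(s, U) = -⅐
1/(C(-274, 219) + 21910) = 1/(-⅐ + 21910) = 1/(153369/7) = 7/153369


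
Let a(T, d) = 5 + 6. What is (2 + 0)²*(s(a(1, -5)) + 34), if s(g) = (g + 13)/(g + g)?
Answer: 1544/11 ≈ 140.36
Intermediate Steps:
a(T, d) = 11
s(g) = (13 + g)/(2*g) (s(g) = (13 + g)/((2*g)) = (13 + g)*(1/(2*g)) = (13 + g)/(2*g))
(2 + 0)²*(s(a(1, -5)) + 34) = (2 + 0)²*((½)*(13 + 11)/11 + 34) = 2²*((½)*(1/11)*24 + 34) = 4*(12/11 + 34) = 4*(386/11) = 1544/11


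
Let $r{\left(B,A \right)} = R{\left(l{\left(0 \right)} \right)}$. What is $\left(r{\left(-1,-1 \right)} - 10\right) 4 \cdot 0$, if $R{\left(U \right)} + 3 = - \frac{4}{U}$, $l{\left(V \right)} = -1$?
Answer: $0$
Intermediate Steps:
$R{\left(U \right)} = -3 - \frac{4}{U}$
$r{\left(B,A \right)} = 1$ ($r{\left(B,A \right)} = -3 - \frac{4}{-1} = -3 - -4 = -3 + 4 = 1$)
$\left(r{\left(-1,-1 \right)} - 10\right) 4 \cdot 0 = \left(1 - 10\right) 4 \cdot 0 = \left(-9\right) 0 = 0$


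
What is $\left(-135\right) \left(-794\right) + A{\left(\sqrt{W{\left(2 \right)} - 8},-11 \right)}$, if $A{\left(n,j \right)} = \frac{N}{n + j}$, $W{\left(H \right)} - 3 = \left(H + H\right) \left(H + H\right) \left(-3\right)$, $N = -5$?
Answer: $\frac{18651115}{174} + \frac{5 i \sqrt{53}}{174} \approx 1.0719 \cdot 10^{5} + 0.2092 i$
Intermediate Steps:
$W{\left(H \right)} = 3 - 12 H^{2}$ ($W{\left(H \right)} = 3 + \left(H + H\right) \left(H + H\right) \left(-3\right) = 3 + 2 H 2 H \left(-3\right) = 3 + 4 H^{2} \left(-3\right) = 3 - 12 H^{2}$)
$A{\left(n,j \right)} = - \frac{5}{j + n}$ ($A{\left(n,j \right)} = - \frac{5}{n + j} = - \frac{5}{j + n}$)
$\left(-135\right) \left(-794\right) + A{\left(\sqrt{W{\left(2 \right)} - 8},-11 \right)} = \left(-135\right) \left(-794\right) - \frac{5}{-11 + \sqrt{\left(3 - 12 \cdot 2^{2}\right) - 8}} = 107190 - \frac{5}{-11 + \sqrt{\left(3 - 48\right) - 8}} = 107190 - \frac{5}{-11 + \sqrt{-45 - 8}} = 107190 - \frac{5}{-11 + \sqrt{-53}} = 107190 - \frac{5}{-11 + i \sqrt{53}}$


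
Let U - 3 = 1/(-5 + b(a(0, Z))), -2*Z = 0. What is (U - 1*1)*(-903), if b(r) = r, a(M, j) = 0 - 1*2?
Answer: -1677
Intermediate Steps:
Z = 0 (Z = -½*0 = 0)
a(M, j) = -2 (a(M, j) = 0 - 2 = -2)
U = 20/7 (U = 3 + 1/(-5 - 2) = 3 + 1/(-7) = 3 - ⅐ = 20/7 ≈ 2.8571)
(U - 1*1)*(-903) = (20/7 - 1*1)*(-903) = (20/7 - 1)*(-903) = (13/7)*(-903) = -1677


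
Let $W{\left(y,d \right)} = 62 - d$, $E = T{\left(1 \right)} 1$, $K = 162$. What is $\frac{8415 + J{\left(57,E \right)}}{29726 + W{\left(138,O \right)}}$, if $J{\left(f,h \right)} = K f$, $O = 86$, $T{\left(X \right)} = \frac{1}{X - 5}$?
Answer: $\frac{17649}{29702} \approx 0.5942$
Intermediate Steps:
$T{\left(X \right)} = \frac{1}{-5 + X}$
$E = - \frac{1}{4}$ ($E = \frac{1}{-5 + 1} \cdot 1 = \frac{1}{-4} \cdot 1 = \left(- \frac{1}{4}\right) 1 = - \frac{1}{4} \approx -0.25$)
$J{\left(f,h \right)} = 162 f$
$\frac{8415 + J{\left(57,E \right)}}{29726 + W{\left(138,O \right)}} = \frac{8415 + 162 \cdot 57}{29726 + \left(62 - 86\right)} = \frac{8415 + 9234}{29726 + \left(62 - 86\right)} = \frac{17649}{29726 - 24} = \frac{17649}{29702}$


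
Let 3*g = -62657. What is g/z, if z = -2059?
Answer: 62657/6177 ≈ 10.144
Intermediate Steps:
g = -62657/3 (g = (⅓)*(-62657) = -62657/3 ≈ -20886.)
g/z = -62657/3/(-2059) = -62657/3*(-1/2059) = 62657/6177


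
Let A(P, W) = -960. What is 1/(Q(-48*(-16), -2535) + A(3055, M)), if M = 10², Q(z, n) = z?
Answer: -1/192 ≈ -0.0052083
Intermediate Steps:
M = 100
1/(Q(-48*(-16), -2535) + A(3055, M)) = 1/(-48*(-16) - 960) = 1/(768 - 960) = 1/(-192) = -1/192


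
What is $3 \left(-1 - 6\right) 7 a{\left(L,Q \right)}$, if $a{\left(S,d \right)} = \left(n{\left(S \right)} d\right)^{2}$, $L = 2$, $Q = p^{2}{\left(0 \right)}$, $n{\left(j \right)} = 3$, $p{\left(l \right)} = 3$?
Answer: $-107163$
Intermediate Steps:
$Q = 9$ ($Q = 3^{2} = 9$)
$a{\left(S,d \right)} = 9 d^{2}$ ($a{\left(S,d \right)} = \left(3 d\right)^{2} = 9 d^{2}$)
$3 \left(-1 - 6\right) 7 a{\left(L,Q \right)} = 3 \left(-1 - 6\right) 7 \cdot 9 \cdot 9^{2} = 3 \left(-1 - 6\right) 7 \cdot 9 \cdot 81 = 3 \left(-7\right) 7 \cdot 729 = \left(-21\right) 7 \cdot 729 = \left(-147\right) 729 = -107163$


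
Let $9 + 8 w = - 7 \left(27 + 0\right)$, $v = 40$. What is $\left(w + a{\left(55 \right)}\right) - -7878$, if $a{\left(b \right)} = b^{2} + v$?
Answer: $\frac{43673}{4} \approx 10918.0$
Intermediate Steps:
$w = - \frac{99}{4}$ ($w = - \frac{9}{8} + \frac{\left(-7\right) \left(27 + 0\right)}{8} = - \frac{9}{8} + \frac{\left(-7\right) 27}{8} = - \frac{9}{8} + \frac{1}{8} \left(-189\right) = - \frac{9}{8} - \frac{189}{8} = - \frac{99}{4} \approx -24.75$)
$a{\left(b \right)} = 40 + b^{2}$ ($a{\left(b \right)} = b^{2} + 40 = 40 + b^{2}$)
$\left(w + a{\left(55 \right)}\right) - -7878 = \left(- \frac{99}{4} + \left(40 + 55^{2}\right)\right) - -7878 = \left(- \frac{99}{4} + \left(40 + 3025\right)\right) + 7878 = \left(- \frac{99}{4} + 3065\right) + 7878 = \frac{12161}{4} + 7878 = \frac{43673}{4}$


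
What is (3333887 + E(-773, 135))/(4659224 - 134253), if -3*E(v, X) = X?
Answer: 3333842/4524971 ≈ 0.73676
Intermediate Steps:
E(v, X) = -X/3
(3333887 + E(-773, 135))/(4659224 - 134253) = (3333887 - 1/3*135)/(4659224 - 134253) = (3333887 - 45)/4524971 = 3333842*(1/4524971) = 3333842/4524971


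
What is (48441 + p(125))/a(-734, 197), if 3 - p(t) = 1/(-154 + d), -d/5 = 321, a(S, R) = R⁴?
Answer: 85212997/2649297588079 ≈ 3.2164e-5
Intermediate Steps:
d = -1605 (d = -5*321 = -1605)
p(t) = 5278/1759 (p(t) = 3 - 1/(-154 - 1605) = 3 - 1/(-1759) = 3 - 1*(-1/1759) = 3 + 1/1759 = 5278/1759)
(48441 + p(125))/a(-734, 197) = (48441 + 5278/1759)/(197⁴) = (85212997/1759)/1506138481 = (85212997/1759)*(1/1506138481) = 85212997/2649297588079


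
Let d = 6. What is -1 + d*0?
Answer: -1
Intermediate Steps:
-1 + d*0 = -1 + 6*0 = -1 + 0 = -1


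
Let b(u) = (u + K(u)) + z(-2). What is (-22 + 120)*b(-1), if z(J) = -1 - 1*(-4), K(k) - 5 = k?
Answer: 588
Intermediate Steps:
K(k) = 5 + k
z(J) = 3 (z(J) = -1 + 4 = 3)
b(u) = 8 + 2*u (b(u) = (u + (5 + u)) + 3 = (5 + 2*u) + 3 = 8 + 2*u)
(-22 + 120)*b(-1) = (-22 + 120)*(8 + 2*(-1)) = 98*(8 - 2) = 98*6 = 588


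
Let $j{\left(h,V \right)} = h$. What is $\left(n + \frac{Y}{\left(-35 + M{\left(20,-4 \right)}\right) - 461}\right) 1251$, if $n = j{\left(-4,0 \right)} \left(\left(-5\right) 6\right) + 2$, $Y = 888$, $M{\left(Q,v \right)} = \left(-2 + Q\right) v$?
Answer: $\frac{10697301}{71} \approx 1.5067 \cdot 10^{5}$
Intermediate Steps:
$M{\left(Q,v \right)} = v \left(-2 + Q\right)$
$n = 122$ ($n = - 4 \left(\left(-5\right) 6\right) + 2 = \left(-4\right) \left(-30\right) + 2 = 120 + 2 = 122$)
$\left(n + \frac{Y}{\left(-35 + M{\left(20,-4 \right)}\right) - 461}\right) 1251 = \left(122 + \frac{888}{\left(-35 - 4 \left(-2 + 20\right)\right) - 461}\right) 1251 = \left(122 + \frac{888}{\left(-35 - 72\right) - 461}\right) 1251 = \left(122 + \frac{888}{-107 - 461}\right) 1251 = \left(122 + \frac{888}{-568}\right) 1251 = \left(122 + 888 \left(- \frac{1}{568}\right)\right) 1251 = \left(122 - \frac{111}{71}\right) 1251 = \frac{8551}{71} \cdot 1251 = \frac{10697301}{71}$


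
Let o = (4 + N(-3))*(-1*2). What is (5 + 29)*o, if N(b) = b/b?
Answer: -340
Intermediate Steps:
N(b) = 1
o = -10 (o = (4 + 1)*(-1*2) = 5*(-2) = -10)
(5 + 29)*o = (5 + 29)*(-10) = 34*(-10) = -340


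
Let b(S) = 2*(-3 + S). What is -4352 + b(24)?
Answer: -4310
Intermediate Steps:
b(S) = -6 + 2*S
-4352 + b(24) = -4352 + (-6 + 2*24) = -4352 + (-6 + 48) = -4352 + 42 = -4310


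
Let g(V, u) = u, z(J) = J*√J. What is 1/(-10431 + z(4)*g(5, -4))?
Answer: -1/10463 ≈ -9.5575e-5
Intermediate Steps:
z(J) = J^(3/2)
1/(-10431 + z(4)*g(5, -4)) = 1/(-10431 + 4^(3/2)*(-4)) = 1/(-10431 + 8*(-4)) = 1/(-10431 - 32) = 1/(-10463) = -1/10463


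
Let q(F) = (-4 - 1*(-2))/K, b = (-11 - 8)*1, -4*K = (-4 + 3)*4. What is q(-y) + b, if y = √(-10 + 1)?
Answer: -21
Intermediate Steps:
y = 3*I (y = √(-9) = 3*I ≈ 3.0*I)
K = 1 (K = -(-4 + 3)*4/4 = -(-1)*4/4 = -¼*(-4) = 1)
b = -19 (b = -19*1 = -19)
q(F) = -2 (q(F) = (-4 - 1*(-2))/1 = (-4 + 2)*1 = -2*1 = -2)
q(-y) + b = -2 - 19 = -21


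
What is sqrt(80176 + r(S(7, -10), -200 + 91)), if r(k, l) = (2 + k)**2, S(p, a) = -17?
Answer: sqrt(80401) ≈ 283.55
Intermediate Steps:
sqrt(80176 + r(S(7, -10), -200 + 91)) = sqrt(80176 + (2 - 17)**2) = sqrt(80176 + (-15)**2) = sqrt(80176 + 225) = sqrt(80401)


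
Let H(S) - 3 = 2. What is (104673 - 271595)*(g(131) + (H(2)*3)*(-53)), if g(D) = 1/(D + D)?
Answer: 17384008229/131 ≈ 1.3270e+8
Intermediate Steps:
H(S) = 5 (H(S) = 3 + 2 = 5)
g(D) = 1/(2*D)
(104673 - 271595)*(g(131) + (H(2)*3)*(-53)) = (104673 - 271595)*((1/2)/131 + (5*3)*(-53)) = -166922*((1/2)*(1/131) + 15*(-53)) = -166922*(1/262 - 795) = -166922*(-208289/262) = 17384008229/131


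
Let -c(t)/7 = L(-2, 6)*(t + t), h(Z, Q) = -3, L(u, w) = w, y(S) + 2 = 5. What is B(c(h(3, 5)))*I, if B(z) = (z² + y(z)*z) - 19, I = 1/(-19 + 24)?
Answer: 64241/5 ≈ 12848.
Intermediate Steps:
y(S) = 3 (y(S) = -2 + 5 = 3)
I = ⅕ (I = 1/5 = ⅕ ≈ 0.20000)
c(t) = -84*t (c(t) = -42*(t + t) = -42*2*t = -84*t)
B(z) = -19 + z² + 3*z (B(z) = (z² + 3*z) - 19 = -19 + z² + 3*z)
B(c(h(3, 5)))*I = (-19 + (-84*(-3))² + 3*(-84*(-3)))*(⅕) = (-19 + 252² + 3*252)*(⅕) = (-19 + 63504 + 756)*(⅕) = 64241*(⅕) = 64241/5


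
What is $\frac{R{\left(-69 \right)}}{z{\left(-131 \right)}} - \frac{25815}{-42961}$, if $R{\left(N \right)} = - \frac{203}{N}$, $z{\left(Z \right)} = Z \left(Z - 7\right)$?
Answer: $\frac{32209887413}{53588778102} \approx 0.60106$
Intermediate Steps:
$z{\left(Z \right)} = Z \left(-7 + Z\right)$
$\frac{R{\left(-69 \right)}}{z{\left(-131 \right)}} - \frac{25815}{-42961} = \frac{\left(-203\right) \frac{1}{-69}}{\left(-131\right) \left(-7 - 131\right)} - \frac{25815}{-42961} = \frac{\left(-203\right) \left(- \frac{1}{69}\right)}{\left(-131\right) \left(-138\right)} - - \frac{25815}{42961} = \frac{203}{69 \cdot 18078} + \frac{25815}{42961} = \frac{203}{69} \cdot \frac{1}{18078} + \frac{25815}{42961} = \frac{203}{1247382} + \frac{25815}{42961} = \frac{32209887413}{53588778102}$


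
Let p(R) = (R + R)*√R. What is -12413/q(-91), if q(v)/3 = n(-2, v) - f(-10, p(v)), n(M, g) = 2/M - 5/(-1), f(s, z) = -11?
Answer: -12413/45 ≈ -275.84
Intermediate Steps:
p(R) = 2*R^(3/2) (p(R) = (2*R)*√R = 2*R^(3/2))
n(M, g) = 5 + 2/M (n(M, g) = 2/M - 5*(-1) = 2/M + 5 = 5 + 2/M)
q(v) = 45 (q(v) = 3*((5 + 2/(-2)) - 1*(-11)) = 3*((5 + 2*(-½)) + 11) = 3*((5 - 1) + 11) = 3*(4 + 11) = 3*15 = 45)
-12413/q(-91) = -12413/45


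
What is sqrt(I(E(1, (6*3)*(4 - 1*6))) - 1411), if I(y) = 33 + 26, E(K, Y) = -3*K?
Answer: 26*I*sqrt(2) ≈ 36.77*I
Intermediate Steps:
I(y) = 59
sqrt(I(E(1, (6*3)*(4 - 1*6))) - 1411) = sqrt(59 - 1411) = sqrt(-1352) = 26*I*sqrt(2)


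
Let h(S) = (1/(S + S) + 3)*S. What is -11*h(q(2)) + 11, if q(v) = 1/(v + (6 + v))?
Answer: 11/5 ≈ 2.2000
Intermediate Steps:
q(v) = 1/(6 + 2*v)
h(S) = S*(3 + 1/(2*S)) (h(S) = (1/(2*S) + 3)*S = (3 + 1/(2*S))*S = S*(3 + 1/(2*S)))
-11*h(q(2)) + 11 = -11*(½ + 3*(1/(2*(3 + 2)))) + 11 = -11*(½ + 3*((½)/5)) + 11 = -11*(½ + 3*((½)*(⅕))) + 11 = -11*(½ + 3*(⅒)) + 11 = -11*(½ + 3/10) + 11 = -11*⅘ + 11 = -44/5 + 11 = 11/5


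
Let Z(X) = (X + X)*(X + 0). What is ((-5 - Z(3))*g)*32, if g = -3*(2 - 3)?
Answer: -2208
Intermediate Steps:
Z(X) = 2*X**2 (Z(X) = (2*X)*X = 2*X**2)
g = 3 (g = -3*(-1) = 3)
((-5 - Z(3))*g)*32 = ((-5 - 2*3**2)*3)*32 = ((-5 - 2*9)*3)*32 = ((-5 - 1*18)*3)*32 = ((-5 - 18)*3)*32 = -23*3*32 = -69*32 = -2208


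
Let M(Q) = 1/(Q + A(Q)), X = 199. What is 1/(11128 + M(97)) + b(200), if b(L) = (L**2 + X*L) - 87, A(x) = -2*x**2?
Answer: 16606393047352/208327287 ≈ 79713.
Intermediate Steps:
M(Q) = 1/(Q - 2*Q**2)
b(L) = -87 + L**2 + 199*L (b(L) = (L**2 + 199*L) - 87 = -87 + L**2 + 199*L)
1/(11128 + M(97)) + b(200) = 1/(11128 - 1/(97*(-1 + 2*97))) + (-87 + 200**2 + 199*200) = 1/(11128 - 1*1/97/(-1 + 194)) + (-87 + 40000 + 39800) = 1/(11128 - 1*1/97/193) + 79713 = 1/(11128 - 1*1/97*1/193) + 79713 = 1/(11128 - 1/18721) + 79713 = 1/(208327287/18721) + 79713 = 18721/208327287 + 79713 = 16606393047352/208327287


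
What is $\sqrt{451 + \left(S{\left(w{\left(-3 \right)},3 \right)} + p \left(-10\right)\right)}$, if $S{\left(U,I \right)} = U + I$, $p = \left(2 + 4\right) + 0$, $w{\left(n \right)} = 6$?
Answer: $20$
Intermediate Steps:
$p = 6$ ($p = 6 + 0 = 6$)
$S{\left(U,I \right)} = I + U$
$\sqrt{451 + \left(S{\left(w{\left(-3 \right)},3 \right)} + p \left(-10\right)\right)} = \sqrt{451 + \left(\left(3 + 6\right) + 6 \left(-10\right)\right)} = \sqrt{451 + \left(9 - 60\right)} = \sqrt{451 - 51} = \sqrt{400} = 20$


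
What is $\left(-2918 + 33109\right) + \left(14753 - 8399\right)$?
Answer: $36545$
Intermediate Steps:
$\left(-2918 + 33109\right) + \left(14753 - 8399\right) = 30191 + 6354 = 36545$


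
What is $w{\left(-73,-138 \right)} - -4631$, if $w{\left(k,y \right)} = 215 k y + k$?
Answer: $2170468$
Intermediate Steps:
$w{\left(k,y \right)} = k + 215 k y$ ($w{\left(k,y \right)} = 215 k y + k = k + 215 k y$)
$w{\left(-73,-138 \right)} - -4631 = - 73 \left(1 + 215 \left(-138\right)\right) - -4631 = - 73 \left(1 - 29670\right) + 4631 = \left(-73\right) \left(-29669\right) + 4631 = 2165837 + 4631 = 2170468$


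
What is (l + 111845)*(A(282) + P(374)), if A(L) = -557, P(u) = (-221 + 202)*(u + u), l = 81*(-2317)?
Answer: 1119962808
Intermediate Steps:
l = -187677
P(u) = -38*u
(l + 111845)*(A(282) + P(374)) = (-187677 + 111845)*(-557 - 38*374) = -75832*(-557 - 14212) = -75832*(-14769) = 1119962808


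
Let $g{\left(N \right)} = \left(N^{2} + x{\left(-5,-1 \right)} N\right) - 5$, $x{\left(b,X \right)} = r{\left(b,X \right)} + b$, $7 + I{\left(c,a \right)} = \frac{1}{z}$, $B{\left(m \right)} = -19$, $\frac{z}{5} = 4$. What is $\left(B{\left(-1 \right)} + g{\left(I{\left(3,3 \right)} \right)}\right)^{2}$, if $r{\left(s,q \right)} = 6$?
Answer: $\frac{48177481}{160000} \approx 301.11$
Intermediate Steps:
$z = 20$ ($z = 5 \cdot 4 = 20$)
$I{\left(c,a \right)} = - \frac{139}{20}$ ($I{\left(c,a \right)} = -7 + \frac{1}{20} = - \frac{139}{20}$)
$x{\left(b,X \right)} = 6 + b$
$g{\left(N \right)} = -5 + N + N^{2}$ ($g{\left(N \right)} = \left(N^{2} + \left(6 - 5\right) N\right) - 5 = \left(N^{2} + 1 N\right) - 5 = \left(N^{2} + N\right) - 5 = \left(N + N^{2}\right) - 5 = -5 + N + N^{2}$)
$\left(B{\left(-1 \right)} + g{\left(I{\left(3,3 \right)} \right)}\right)^{2} = \left(-19 - \left(\frac{239}{20} - \frac{19321}{400}\right)\right)^{2} = \left(-19 - - \frac{14541}{400}\right)^{2} = \left(-19 + \frac{14541}{400}\right)^{2} = \left(\frac{6941}{400}\right)^{2} = \frac{48177481}{160000}$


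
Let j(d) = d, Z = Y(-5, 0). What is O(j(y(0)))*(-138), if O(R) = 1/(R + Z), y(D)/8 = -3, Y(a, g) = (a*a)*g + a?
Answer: 138/29 ≈ 4.7586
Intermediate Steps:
Y(a, g) = a + g*a² (Y(a, g) = a²*g + a = g*a² + a = a + g*a²)
Z = -5 (Z = -5*(1 - 5*0) = -5*(1 + 0) = -5*1 = -5)
y(D) = -24 (y(D) = 8*(-3) = -24)
O(R) = 1/(-5 + R) (O(R) = 1/(R - 5) = 1/(-5 + R))
O(j(y(0)))*(-138) = -138/(-5 - 24) = -138/(-29) = -1/29*(-138) = 138/29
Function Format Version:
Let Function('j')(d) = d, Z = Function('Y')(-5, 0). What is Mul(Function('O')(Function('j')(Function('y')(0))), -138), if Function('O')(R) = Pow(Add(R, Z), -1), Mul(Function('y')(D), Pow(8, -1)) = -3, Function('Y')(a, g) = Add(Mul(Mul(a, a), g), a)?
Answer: Rational(138, 29) ≈ 4.7586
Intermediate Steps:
Function('Y')(a, g) = Add(a, Mul(g, Pow(a, 2))) (Function('Y')(a, g) = Add(Mul(Pow(a, 2), g), a) = Add(Mul(g, Pow(a, 2)), a) = Add(a, Mul(g, Pow(a, 2))))
Z = -5 (Z = Mul(-5, Add(1, Mul(-5, 0))) = Mul(-5, Add(1, 0)) = Mul(-5, 1) = -5)
Function('y')(D) = -24 (Function('y')(D) = Mul(8, -3) = -24)
Function('O')(R) = Pow(Add(-5, R), -1) (Function('O')(R) = Pow(Add(R, -5), -1) = Pow(Add(-5, R), -1))
Mul(Function('O')(Function('j')(Function('y')(0))), -138) = Mul(Pow(Add(-5, -24), -1), -138) = Mul(Pow(-29, -1), -138) = Mul(Rational(-1, 29), -138) = Rational(138, 29)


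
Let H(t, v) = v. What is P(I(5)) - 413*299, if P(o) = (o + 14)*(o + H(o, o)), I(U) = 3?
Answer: -123385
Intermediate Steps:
P(o) = 2*o*(14 + o) (P(o) = (o + 14)*(o + o) = (14 + o)*(2*o) = 2*o*(14 + o))
P(I(5)) - 413*299 = 2*3*(14 + 3) - 413*299 = 2*3*17 - 123487 = 102 - 123487 = -123385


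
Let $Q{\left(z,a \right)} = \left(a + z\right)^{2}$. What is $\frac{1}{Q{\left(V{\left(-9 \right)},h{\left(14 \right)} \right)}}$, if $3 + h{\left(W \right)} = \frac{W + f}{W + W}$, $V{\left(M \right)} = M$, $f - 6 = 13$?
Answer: $\frac{784}{91809} \approx 0.0085395$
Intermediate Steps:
$f = 19$ ($f = 6 + 13 = 19$)
$h{\left(W \right)} = -3 + \frac{19 + W}{2 W}$ ($h{\left(W \right)} = -3 + \frac{W + 19}{W + W} = -3 + \frac{19 + W}{2 W}$)
$\frac{1}{Q{\left(V{\left(-9 \right)},h{\left(14 \right)} \right)}} = \frac{1}{\left(\frac{19 - 70}{2 \cdot 14} - 9\right)^{2}} = \frac{1}{\left(\frac{1}{2} \cdot \frac{1}{14} \left(19 - 70\right) - 9\right)^{2}} = \frac{1}{\left(\frac{1}{2} \cdot \frac{1}{14} \left(-51\right) - 9\right)^{2}} = \frac{1}{\left(- \frac{51}{28} - 9\right)^{2}} = \frac{1}{\left(- \frac{303}{28}\right)^{2}} = \frac{1}{\frac{91809}{784}} = \frac{784}{91809}$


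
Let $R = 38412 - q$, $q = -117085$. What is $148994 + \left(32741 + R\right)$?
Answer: $337232$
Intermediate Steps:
$R = 155497$ ($R = 38412 - -117085 = 38412 + 117085 = 155497$)
$148994 + \left(32741 + R\right) = 148994 + \left(32741 + 155497\right) = 148994 + 188238 = 337232$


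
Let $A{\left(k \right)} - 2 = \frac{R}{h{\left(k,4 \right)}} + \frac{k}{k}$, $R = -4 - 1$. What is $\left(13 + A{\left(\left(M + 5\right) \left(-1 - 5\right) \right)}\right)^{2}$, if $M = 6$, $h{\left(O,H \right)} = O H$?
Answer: $\frac{17884441}{69696} \approx 256.61$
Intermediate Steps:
$R = -5$
$h{\left(O,H \right)} = H O$
$A{\left(k \right)} = 3 - \frac{5}{4 k}$ ($A{\left(k \right)} = 2 - \left(5 \frac{1}{4 k} - \frac{k}{k}\right) = 2 + \left(- 5 \frac{1}{4 k} + 1\right) = 2 + \left(- \frac{5}{4 k} + 1\right) = 2 + \left(1 - \frac{5}{4 k}\right) = 3 - \frac{5}{4 k}$)
$\left(13 + A{\left(\left(M + 5\right) \left(-1 - 5\right) \right)}\right)^{2} = \left(13 + \left(3 - \frac{5}{4 \left(6 + 5\right) \left(-1 - 5\right)}\right)\right)^{2} = \left(13 + \left(3 - \frac{5}{4 \cdot 11 \left(-6\right)}\right)\right)^{2} = \left(13 + \left(3 - \frac{5}{4 \left(-66\right)}\right)\right)^{2} = \left(13 + \left(3 - - \frac{5}{264}\right)\right)^{2} = \left(13 + \left(3 + \frac{5}{264}\right)\right)^{2} = \left(13 + \frac{797}{264}\right)^{2} = \left(\frac{4229}{264}\right)^{2} = \frac{17884441}{69696}$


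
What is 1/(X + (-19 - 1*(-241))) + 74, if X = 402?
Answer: 46177/624 ≈ 74.002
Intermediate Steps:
1/(X + (-19 - 1*(-241))) + 74 = 1/(402 + (-19 - 1*(-241))) + 74 = 1/(402 + (-19 + 241)) + 74 = 1/(402 + 222) + 74 = 1/624 + 74 = 46177/624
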